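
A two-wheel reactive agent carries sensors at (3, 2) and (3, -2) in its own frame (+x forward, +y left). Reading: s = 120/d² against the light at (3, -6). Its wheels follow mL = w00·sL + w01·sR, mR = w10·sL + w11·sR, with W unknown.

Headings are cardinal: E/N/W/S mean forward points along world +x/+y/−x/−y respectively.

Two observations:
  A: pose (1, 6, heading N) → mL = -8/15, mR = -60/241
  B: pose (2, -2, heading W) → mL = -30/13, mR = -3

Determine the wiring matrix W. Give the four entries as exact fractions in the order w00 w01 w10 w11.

obs A: pose=(1,6,N) → sL=120/241, sR=8/15, mL=-8/15, mR=-60/241
obs B: pose=(2,-2,W) → sL=6, sR=30/13, mL=-30/13, mR=-3
sensor matrix S = [[120/241, 8/15], [6, 30/13]]; det S = -32128/15665
solve [mL_A; mL_B] = S·[w00; w01] and [mR_A; mR_B] = S·[w10; w11]:
  w00 = 0, w01 = -1, w10 = -1/2, w11 = 0

0 -1 -1/2 0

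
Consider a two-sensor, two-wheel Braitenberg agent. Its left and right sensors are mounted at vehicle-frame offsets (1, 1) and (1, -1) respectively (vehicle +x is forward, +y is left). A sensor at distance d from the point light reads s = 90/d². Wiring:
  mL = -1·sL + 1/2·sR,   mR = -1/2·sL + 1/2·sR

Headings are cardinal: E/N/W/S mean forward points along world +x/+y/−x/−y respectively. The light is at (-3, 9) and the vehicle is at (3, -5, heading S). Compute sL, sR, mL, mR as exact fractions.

45/137 9/25 -1017/6850 54/3425

left sensor world pos  = (4, -6); dL² = 274
right sensor world pos = (2, -6); dR² = 250
sL = 90/274 = 45/137
sR = 90/250 = 9/25
mL = -1·sL + 1/2·sR = -1017/6850
mR = -1/2·sL + 1/2·sR = 54/3425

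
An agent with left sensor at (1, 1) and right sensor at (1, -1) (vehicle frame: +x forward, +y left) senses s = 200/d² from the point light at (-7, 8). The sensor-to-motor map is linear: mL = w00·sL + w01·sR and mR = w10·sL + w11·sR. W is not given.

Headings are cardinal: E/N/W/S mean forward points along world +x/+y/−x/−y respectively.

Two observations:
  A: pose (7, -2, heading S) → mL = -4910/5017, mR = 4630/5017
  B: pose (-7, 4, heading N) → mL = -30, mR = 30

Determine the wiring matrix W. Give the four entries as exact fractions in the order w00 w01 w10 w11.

obs A: pose=(7,-2,S) → sL=100/173, sR=20/29, mL=-4910/5017, mR=4630/5017
obs B: pose=(-7,4,N) → sL=20, sR=20, mL=-30, mR=30
sensor matrix S = [[100/173, 20/29], [20, 20]]; det S = -11200/5017
solve [mL_A; mL_B] = S·[w00; w01] and [mR_A; mR_B] = S·[w10; w11]:
  w00 = -1/2, w01 = -1, w10 = 1, w11 = 1/2

-1/2 -1 1 1/2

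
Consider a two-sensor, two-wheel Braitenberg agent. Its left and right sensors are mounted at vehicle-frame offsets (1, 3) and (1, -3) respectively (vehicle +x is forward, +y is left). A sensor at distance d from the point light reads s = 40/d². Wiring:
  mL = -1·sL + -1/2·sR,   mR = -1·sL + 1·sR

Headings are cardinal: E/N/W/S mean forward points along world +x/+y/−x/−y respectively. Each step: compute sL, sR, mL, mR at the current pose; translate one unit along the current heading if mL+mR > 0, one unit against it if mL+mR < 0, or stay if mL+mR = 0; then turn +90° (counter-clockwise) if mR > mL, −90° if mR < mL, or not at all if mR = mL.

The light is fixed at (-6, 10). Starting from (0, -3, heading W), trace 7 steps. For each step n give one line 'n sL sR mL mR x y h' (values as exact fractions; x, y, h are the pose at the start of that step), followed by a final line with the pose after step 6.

0 40/281 8/25 -2124/7025 1248/7025 0 -3 W
1 5/37 10/53 -450/1961 105/1961 1 -3 S
2 8/29 40/289 -2892/8381 -1152/8381 1 -2 E
3 4/13 20/101 -534/1313 -144/1313 0 -2 N
4 40/281 8/25 -2124/7025 1248/7025 0 -3 W
5 5/37 10/53 -450/1961 105/1961 1 -3 S
6 8/29 40/289 -2892/8381 -1152/8381 1 -2 E
final 0 -2 N

n=0: pose=(0,-3,W); sL=40/281, sR=8/25; mL=-2124/7025, mR=1248/7025; mL+mR=-876/7025 → advance -1; mR−mL=12/25 → turn +1·90°
n=1: pose=(1,-3,S); sL=5/37, sR=10/53; mL=-450/1961, mR=105/1961; mL+mR=-345/1961 → advance -1; mR−mL=15/53 → turn +1·90°
n=2: pose=(1,-2,E); sL=8/29, sR=40/289; mL=-2892/8381, mR=-1152/8381; mL+mR=-4044/8381 → advance -1; mR−mL=60/289 → turn +1·90°
n=3: pose=(0,-2,N); sL=4/13, sR=20/101; mL=-534/1313, mR=-144/1313; mL+mR=-678/1313 → advance -1; mR−mL=30/101 → turn +1·90°
n=4: pose=(0,-3,W); sL=40/281, sR=8/25; mL=-2124/7025, mR=1248/7025; mL+mR=-876/7025 → advance -1; mR−mL=12/25 → turn +1·90°
n=5: pose=(1,-3,S); sL=5/37, sR=10/53; mL=-450/1961, mR=105/1961; mL+mR=-345/1961 → advance -1; mR−mL=15/53 → turn +1·90°
n=6: pose=(1,-2,E); sL=8/29, sR=40/289; mL=-2892/8381, mR=-1152/8381; mL+mR=-4044/8381 → advance -1; mR−mL=60/289 → turn +1·90°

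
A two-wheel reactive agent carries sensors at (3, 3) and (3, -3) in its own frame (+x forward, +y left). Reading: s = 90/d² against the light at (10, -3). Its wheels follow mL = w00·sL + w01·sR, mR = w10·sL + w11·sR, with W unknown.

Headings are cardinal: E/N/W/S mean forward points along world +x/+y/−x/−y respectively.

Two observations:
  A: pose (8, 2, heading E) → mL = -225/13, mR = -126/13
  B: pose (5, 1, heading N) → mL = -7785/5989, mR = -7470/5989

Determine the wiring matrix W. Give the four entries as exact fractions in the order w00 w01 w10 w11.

1/2 -1 -1/2 -1/2

obs A: pose=(8,2,E) → sL=18/13, sR=18, mL=-225/13, mR=-126/13
obs B: pose=(5,1,N) → sL=90/113, sR=90/53, mL=-7785/5989, mR=-7470/5989
sensor matrix S = [[18/13, 18], [90/113, 90/53]]; det S = -933120/77857
solve [mL_A; mL_B] = S·[w00; w01] and [mR_A; mR_B] = S·[w10; w11]:
  w00 = 1/2, w01 = -1, w10 = -1/2, w11 = -1/2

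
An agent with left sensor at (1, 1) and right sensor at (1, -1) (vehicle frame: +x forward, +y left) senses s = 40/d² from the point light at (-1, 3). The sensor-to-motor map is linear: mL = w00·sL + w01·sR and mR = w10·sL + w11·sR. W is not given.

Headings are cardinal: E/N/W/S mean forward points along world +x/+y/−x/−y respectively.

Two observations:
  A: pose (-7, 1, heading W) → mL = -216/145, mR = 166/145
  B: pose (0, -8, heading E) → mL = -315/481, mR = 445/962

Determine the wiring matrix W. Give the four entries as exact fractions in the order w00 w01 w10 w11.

obs A: pose=(-7,1,W) → sL=20/29, sR=4/5, mL=-216/145, mR=166/145
obs B: pose=(0,-8,E) → sL=5/13, sR=10/37, mL=-315/481, mR=445/962
sensor matrix S = [[20/29, 4/5], [5/13, 10/37]]; det S = -1692/13949
solve [mL_A; mL_B] = S·[w00; w01] and [mR_A; mR_B] = S·[w10; w11]:
  w00 = -1, w01 = -1, w10 = 1/2, w11 = 1

-1 -1 1/2 1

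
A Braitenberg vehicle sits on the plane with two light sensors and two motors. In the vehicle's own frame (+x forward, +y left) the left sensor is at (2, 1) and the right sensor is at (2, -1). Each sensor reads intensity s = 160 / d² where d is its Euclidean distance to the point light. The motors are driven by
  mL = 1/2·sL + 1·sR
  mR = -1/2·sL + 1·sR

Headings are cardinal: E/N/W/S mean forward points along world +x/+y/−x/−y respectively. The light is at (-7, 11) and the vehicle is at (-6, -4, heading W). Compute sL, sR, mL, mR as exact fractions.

left sensor world pos  = (-8, -5); dL² = 257
right sensor world pos = (-8, -3); dR² = 197
sL = 160/257 = 160/257
sR = 160/197 = 160/197
mL = 1/2·sL + 1·sR = 56880/50629
mR = -1/2·sL + 1·sR = 25360/50629

160/257 160/197 56880/50629 25360/50629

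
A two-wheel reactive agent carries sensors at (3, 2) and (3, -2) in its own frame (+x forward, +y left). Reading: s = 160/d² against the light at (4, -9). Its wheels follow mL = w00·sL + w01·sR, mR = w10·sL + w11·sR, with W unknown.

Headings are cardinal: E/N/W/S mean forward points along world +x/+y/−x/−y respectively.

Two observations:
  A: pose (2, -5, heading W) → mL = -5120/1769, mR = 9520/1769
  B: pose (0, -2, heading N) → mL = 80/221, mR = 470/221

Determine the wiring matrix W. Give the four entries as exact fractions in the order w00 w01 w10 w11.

obs A: pose=(2,-5,W) → sL=160/29, sR=160/61, mL=-5120/1769, mR=9520/1769
obs B: pose=(0,-2,N) → sL=20/17, sR=20/13, mL=80/221, mR=470/221
sensor matrix S = [[160/29, 160/61], [20/17, 20/13]]; det S = 2112000/390949
solve [mL_A; mL_B] = S·[w00; w01] and [mR_A; mR_B] = S·[w10; w11]:
  w00 = -1, w01 = 1, w10 = 1/2, w11 = 1

-1 1 1/2 1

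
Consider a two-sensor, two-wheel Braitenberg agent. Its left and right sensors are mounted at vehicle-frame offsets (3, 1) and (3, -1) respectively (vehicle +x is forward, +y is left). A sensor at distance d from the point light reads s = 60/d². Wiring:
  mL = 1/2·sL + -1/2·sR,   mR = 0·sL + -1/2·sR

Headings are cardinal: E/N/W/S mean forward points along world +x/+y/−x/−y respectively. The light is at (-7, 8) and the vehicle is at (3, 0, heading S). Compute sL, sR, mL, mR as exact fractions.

left sensor world pos  = (4, -3); dL² = 242
right sensor world pos = (2, -3); dR² = 202
sL = 60/242 = 30/121
sR = 60/202 = 30/101
mL = 1/2·sL + -1/2·sR = -300/12221
mR = 0·sL + -1/2·sR = -15/101

30/121 30/101 -300/12221 -15/101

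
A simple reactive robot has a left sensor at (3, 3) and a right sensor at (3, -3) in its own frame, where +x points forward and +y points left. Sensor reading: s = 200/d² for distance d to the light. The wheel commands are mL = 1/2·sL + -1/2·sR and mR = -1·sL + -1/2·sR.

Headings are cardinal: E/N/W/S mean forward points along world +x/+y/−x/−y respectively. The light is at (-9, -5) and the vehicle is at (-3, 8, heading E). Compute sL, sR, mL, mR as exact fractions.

200/337 200/181 -15600/60997 -69900/60997

left sensor world pos  = (0, 11); dL² = 337
right sensor world pos = (0, 5); dR² = 181
sL = 200/337 = 200/337
sR = 200/181 = 200/181
mL = 1/2·sL + -1/2·sR = -15600/60997
mR = -1·sL + -1/2·sR = -69900/60997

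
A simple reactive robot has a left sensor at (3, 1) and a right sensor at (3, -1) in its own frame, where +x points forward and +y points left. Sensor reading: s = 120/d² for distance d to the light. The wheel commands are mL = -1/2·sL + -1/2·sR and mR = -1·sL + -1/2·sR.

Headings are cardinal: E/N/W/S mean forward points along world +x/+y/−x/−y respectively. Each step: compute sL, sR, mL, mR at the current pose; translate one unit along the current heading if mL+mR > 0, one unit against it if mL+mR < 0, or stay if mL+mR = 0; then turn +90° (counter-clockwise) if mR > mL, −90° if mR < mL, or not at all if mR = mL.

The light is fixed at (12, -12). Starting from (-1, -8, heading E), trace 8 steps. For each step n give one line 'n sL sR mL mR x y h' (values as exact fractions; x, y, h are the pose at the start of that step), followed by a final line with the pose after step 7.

n=0: pose=(-1,-8,E); sL=24/25, sR=120/109; mL=-2808/2725, mR=-4116/2725; mL+mR=-6924/2725 → advance -1; mR−mL=-12/25 → turn -1·90°
n=1: pose=(-2,-8,S); sL=12/17, sR=60/113; mL=-1188/1921, mR=-1866/1921; mL+mR=-3054/1921 → advance -1; mR−mL=-6/17 → turn -1·90°
n=2: pose=(-2,-7,W); sL=24/61, sR=24/65; mL=-1512/3965, mR=-2292/3965; mL+mR=-3804/3965 → advance -1; mR−mL=-12/61 → turn -1·90°
n=3: pose=(-1,-7,N); sL=6/13, sR=15/26; mL=-27/52, mR=-3/4; mL+mR=-33/26 → advance -1; mR−mL=-3/13 → turn -1·90°
n=4: pose=(-1,-8,E); sL=24/25, sR=120/109; mL=-2808/2725, mR=-4116/2725; mL+mR=-6924/2725 → advance -1; mR−mL=-12/25 → turn -1·90°
n=5: pose=(-2,-8,S); sL=12/17, sR=60/113; mL=-1188/1921, mR=-1866/1921; mL+mR=-3054/1921 → advance -1; mR−mL=-6/17 → turn -1·90°
n=6: pose=(-2,-7,W); sL=24/61, sR=24/65; mL=-1512/3965, mR=-2292/3965; mL+mR=-3804/3965 → advance -1; mR−mL=-12/61 → turn -1·90°
n=7: pose=(-1,-7,N); sL=6/13, sR=15/26; mL=-27/52, mR=-3/4; mL+mR=-33/26 → advance -1; mR−mL=-3/13 → turn -1·90°

0 24/25 120/109 -2808/2725 -4116/2725 -1 -8 E
1 12/17 60/113 -1188/1921 -1866/1921 -2 -8 S
2 24/61 24/65 -1512/3965 -2292/3965 -2 -7 W
3 6/13 15/26 -27/52 -3/4 -1 -7 N
4 24/25 120/109 -2808/2725 -4116/2725 -1 -8 E
5 12/17 60/113 -1188/1921 -1866/1921 -2 -8 S
6 24/61 24/65 -1512/3965 -2292/3965 -2 -7 W
7 6/13 15/26 -27/52 -3/4 -1 -7 N
final -1 -8 E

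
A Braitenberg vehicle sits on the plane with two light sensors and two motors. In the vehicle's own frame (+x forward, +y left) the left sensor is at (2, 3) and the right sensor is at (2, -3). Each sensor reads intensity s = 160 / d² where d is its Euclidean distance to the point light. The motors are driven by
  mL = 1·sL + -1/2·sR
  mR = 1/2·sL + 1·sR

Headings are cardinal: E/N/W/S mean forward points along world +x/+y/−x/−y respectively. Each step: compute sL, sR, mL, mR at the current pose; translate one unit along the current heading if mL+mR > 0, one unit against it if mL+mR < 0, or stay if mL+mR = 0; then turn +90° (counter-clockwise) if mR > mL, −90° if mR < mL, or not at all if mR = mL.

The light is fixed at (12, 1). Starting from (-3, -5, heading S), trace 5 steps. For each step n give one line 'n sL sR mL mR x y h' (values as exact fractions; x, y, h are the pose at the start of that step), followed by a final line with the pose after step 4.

0 10/13 40/97 710/1261 1005/1261 -3 -5 S
1 32/37 160/269 5648/9953 10224/9953 -3 -6 E
2 80/157 80/73 -440/11461 15480/11461 -2 -6 N
3 160/337 32/53 3088/17861 15024/17861 -2 -5 W
4 10/13 40/97 710/1261 1005/1261 -3 -5 S
final -3 -6 E

n=0: pose=(-3,-5,S); sL=10/13, sR=40/97; mL=710/1261, mR=1005/1261; mL+mR=1715/1261 → advance +1; mR−mL=295/1261 → turn +1·90°
n=1: pose=(-3,-6,E); sL=32/37, sR=160/269; mL=5648/9953, mR=10224/9953; mL+mR=15872/9953 → advance +1; mR−mL=4576/9953 → turn +1·90°
n=2: pose=(-2,-6,N); sL=80/157, sR=80/73; mL=-440/11461, mR=15480/11461; mL+mR=15040/11461 → advance +1; mR−mL=15920/11461 → turn +1·90°
n=3: pose=(-2,-5,W); sL=160/337, sR=32/53; mL=3088/17861, mR=15024/17861; mL+mR=18112/17861 → advance +1; mR−mL=11936/17861 → turn +1·90°
n=4: pose=(-3,-5,S); sL=10/13, sR=40/97; mL=710/1261, mR=1005/1261; mL+mR=1715/1261 → advance +1; mR−mL=295/1261 → turn +1·90°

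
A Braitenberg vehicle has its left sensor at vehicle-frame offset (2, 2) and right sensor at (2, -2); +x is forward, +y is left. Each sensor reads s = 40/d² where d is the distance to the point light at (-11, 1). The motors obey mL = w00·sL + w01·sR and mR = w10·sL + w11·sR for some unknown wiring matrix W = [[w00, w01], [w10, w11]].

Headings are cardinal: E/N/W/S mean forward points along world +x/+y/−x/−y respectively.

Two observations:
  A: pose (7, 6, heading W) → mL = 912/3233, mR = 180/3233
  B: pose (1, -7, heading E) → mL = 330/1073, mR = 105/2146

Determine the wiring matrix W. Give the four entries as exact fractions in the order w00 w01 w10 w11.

obs A: pose=(7,6,W) → sL=8/53, sR=8/61, mL=912/3233, mR=180/3233
obs B: pose=(1,-7,E) → sL=5/29, sR=5/37, mL=330/1073, mR=105/2146
sensor matrix S = [[8/53, 8/61], [5/29, 5/37]]; det S = -7680/3469009
solve [mL_A; mL_B] = S·[w00; w01] and [mR_A; mR_B] = S·[w10; w11]:
  w00 = 1, w01 = 1, w10 = -1/2, w11 = 1

1 1 -1/2 1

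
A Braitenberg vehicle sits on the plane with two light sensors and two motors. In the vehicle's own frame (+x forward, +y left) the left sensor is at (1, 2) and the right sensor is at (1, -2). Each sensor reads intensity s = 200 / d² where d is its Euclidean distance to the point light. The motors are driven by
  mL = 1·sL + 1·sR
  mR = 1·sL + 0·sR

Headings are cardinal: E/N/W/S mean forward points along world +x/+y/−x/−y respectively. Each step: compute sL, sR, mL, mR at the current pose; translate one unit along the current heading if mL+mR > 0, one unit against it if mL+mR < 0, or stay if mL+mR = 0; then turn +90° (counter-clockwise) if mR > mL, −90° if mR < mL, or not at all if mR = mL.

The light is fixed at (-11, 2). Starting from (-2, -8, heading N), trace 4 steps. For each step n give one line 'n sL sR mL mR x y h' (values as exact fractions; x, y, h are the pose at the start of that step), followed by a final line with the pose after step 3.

n=0: pose=(-2,-8,N); sL=20/13, sR=100/101; mL=3320/1313, mR=20/13; mL+mR=5340/1313 → advance +1; mR−mL=-100/101 → turn -1·90°
n=1: pose=(-2,-7,E); sL=200/149, sR=200/221; mL=74000/32929, mR=200/149; mL+mR=118200/32929 → advance +1; mR−mL=-200/221 → turn -1·90°
n=2: pose=(-1,-7,S); sL=50/61, sR=50/41; mL=5100/2501, mR=50/61; mL+mR=7150/2501 → advance +1; mR−mL=-50/41 → turn -1·90°
n=3: pose=(-1,-8,W); sL=8/9, sR=40/29; mL=592/261, mR=8/9; mL+mR=824/261 → advance +1; mR−mL=-40/29 → turn -1·90°

0 20/13 100/101 3320/1313 20/13 -2 -8 N
1 200/149 200/221 74000/32929 200/149 -2 -7 E
2 50/61 50/41 5100/2501 50/61 -1 -7 S
3 8/9 40/29 592/261 8/9 -1 -8 W
final -2 -8 N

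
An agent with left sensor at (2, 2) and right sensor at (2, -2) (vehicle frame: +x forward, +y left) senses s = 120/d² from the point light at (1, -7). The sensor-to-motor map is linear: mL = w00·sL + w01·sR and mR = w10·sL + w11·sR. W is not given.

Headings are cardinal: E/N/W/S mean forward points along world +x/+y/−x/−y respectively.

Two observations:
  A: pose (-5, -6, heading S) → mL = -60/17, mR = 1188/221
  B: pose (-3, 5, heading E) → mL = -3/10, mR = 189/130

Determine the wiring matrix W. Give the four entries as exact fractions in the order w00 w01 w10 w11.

-1/2 0 1/2 1

obs A: pose=(-5,-6,S) → sL=120/17, sR=24/13, mL=-60/17, mR=1188/221
obs B: pose=(-3,5,E) → sL=3/5, sR=15/13, mL=-3/10, mR=189/130
sensor matrix S = [[120/17, 24/13], [3/5, 15/13]]; det S = 7776/1105
solve [mL_A; mL_B] = S·[w00; w01] and [mR_A; mR_B] = S·[w10; w11]:
  w00 = -1/2, w01 = 0, w10 = 1/2, w11 = 1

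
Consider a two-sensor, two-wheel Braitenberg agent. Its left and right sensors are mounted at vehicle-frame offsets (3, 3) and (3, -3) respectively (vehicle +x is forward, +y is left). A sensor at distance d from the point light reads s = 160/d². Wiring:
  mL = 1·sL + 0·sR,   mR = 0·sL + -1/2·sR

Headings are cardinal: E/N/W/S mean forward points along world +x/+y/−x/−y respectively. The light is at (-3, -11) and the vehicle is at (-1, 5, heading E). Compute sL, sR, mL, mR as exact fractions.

left sensor world pos  = (2, 8); dL² = 386
right sensor world pos = (2, 2); dR² = 194
sL = 160/386 = 80/193
sR = 160/194 = 80/97
mL = 1·sL + 0·sR = 80/193
mR = 0·sL + -1/2·sR = -40/97

80/193 80/97 80/193 -40/97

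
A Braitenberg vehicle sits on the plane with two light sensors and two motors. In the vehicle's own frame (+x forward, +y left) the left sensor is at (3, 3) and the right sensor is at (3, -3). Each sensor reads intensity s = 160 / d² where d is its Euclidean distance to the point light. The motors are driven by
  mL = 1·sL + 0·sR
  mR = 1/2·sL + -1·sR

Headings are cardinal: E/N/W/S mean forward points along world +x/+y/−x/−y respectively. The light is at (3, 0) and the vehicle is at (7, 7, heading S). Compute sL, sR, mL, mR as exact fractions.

left sensor world pos  = (10, 4); dL² = 65
right sensor world pos = (4, 4); dR² = 17
sL = 160/65 = 32/13
sR = 160/17 = 160/17
mL = 1·sL + 0·sR = 32/13
mR = 1/2·sL + -1·sR = -1808/221

32/13 160/17 32/13 -1808/221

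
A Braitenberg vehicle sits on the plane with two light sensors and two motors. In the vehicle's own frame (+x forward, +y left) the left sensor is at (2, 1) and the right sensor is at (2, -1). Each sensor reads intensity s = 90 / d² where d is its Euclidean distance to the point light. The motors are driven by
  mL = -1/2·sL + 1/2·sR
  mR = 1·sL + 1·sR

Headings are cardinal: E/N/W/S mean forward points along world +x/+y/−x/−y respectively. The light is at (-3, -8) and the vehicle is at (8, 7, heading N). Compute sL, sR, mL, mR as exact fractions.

left sensor world pos  = (7, 9); dL² = 389
right sensor world pos = (9, 9); dR² = 433
sL = 90/389 = 90/389
sR = 90/433 = 90/433
mL = -1/2·sL + 1/2·sR = -1980/168437
mR = 1·sL + 1·sR = 73980/168437

90/389 90/433 -1980/168437 73980/168437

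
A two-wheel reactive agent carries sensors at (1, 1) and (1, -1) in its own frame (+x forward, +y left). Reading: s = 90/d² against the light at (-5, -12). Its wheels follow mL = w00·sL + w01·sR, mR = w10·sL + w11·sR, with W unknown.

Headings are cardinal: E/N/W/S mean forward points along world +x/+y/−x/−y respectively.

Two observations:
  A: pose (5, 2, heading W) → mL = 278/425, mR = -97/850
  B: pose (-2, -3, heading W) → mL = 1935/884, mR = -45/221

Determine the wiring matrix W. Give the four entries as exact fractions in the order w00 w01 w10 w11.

1 1 1/2 -1

obs A: pose=(5,2,W) → sL=9/25, sR=5/17, mL=278/425, mR=-97/850
obs B: pose=(-2,-3,W) → sL=45/34, sR=45/52, mL=1935/884, mR=-45/221
sensor matrix S = [[9/25, 5/17], [45/34, 45/52]]; det S = -5841/75140
solve [mL_A; mL_B] = S·[w00; w01] and [mR_A; mR_B] = S·[w10; w11]:
  w00 = 1, w01 = 1, w10 = 1/2, w11 = -1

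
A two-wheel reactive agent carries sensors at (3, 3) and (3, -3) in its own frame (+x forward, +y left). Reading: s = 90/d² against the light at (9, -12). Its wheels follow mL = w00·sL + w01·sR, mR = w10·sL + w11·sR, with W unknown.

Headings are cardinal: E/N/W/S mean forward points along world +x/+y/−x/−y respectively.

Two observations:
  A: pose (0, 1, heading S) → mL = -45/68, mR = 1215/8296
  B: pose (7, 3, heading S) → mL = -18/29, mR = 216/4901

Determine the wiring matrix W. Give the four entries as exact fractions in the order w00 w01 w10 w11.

-1 0 1/2 -1/2

obs A: pose=(0,1,S) → sL=45/68, sR=45/122, mL=-45/68, mR=1215/8296
obs B: pose=(7,3,S) → sL=18/29, sR=90/169, mL=-18/29, mR=216/4901
sensor matrix S = [[45/68, 45/122], [18/29, 90/169]]; det S = 1255095/10164674
solve [mL_A; mL_B] = S·[w00; w01] and [mR_A; mR_B] = S·[w10; w11]:
  w00 = -1, w01 = 0, w10 = 1/2, w11 = -1/2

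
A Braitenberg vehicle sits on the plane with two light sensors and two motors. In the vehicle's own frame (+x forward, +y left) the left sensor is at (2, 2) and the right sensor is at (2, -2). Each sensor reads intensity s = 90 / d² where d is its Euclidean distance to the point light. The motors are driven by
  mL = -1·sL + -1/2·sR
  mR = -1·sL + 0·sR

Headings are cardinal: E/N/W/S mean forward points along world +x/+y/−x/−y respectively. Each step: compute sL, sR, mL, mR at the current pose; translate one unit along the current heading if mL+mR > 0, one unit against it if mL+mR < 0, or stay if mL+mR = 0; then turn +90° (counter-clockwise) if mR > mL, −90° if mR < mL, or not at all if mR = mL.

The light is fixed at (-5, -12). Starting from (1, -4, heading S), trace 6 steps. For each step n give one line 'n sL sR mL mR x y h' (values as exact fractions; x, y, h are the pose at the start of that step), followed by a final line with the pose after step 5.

0 9/10 45/26 -459/260 -9/10 1 -4 S
1 18/37 90/113 -3699/4181 -18/37 1 -3 E
2 9/13 9/17 -423/442 -9/13 0 -3 N
3 2 90/109 -263/109 -2 0 -4 W
4 9/10 45/26 -459/260 -9/10 1 -4 S
5 18/37 90/113 -3699/4181 -18/37 1 -3 E
final 0 -3 N

n=0: pose=(1,-4,S); sL=9/10, sR=45/26; mL=-459/260, mR=-9/10; mL+mR=-693/260 → advance -1; mR−mL=45/52 → turn +1·90°
n=1: pose=(1,-3,E); sL=18/37, sR=90/113; mL=-3699/4181, mR=-18/37; mL+mR=-5733/4181 → advance -1; mR−mL=45/113 → turn +1·90°
n=2: pose=(0,-3,N); sL=9/13, sR=9/17; mL=-423/442, mR=-9/13; mL+mR=-729/442 → advance -1; mR−mL=9/34 → turn +1·90°
n=3: pose=(0,-4,W); sL=2, sR=90/109; mL=-263/109, mR=-2; mL+mR=-481/109 → advance -1; mR−mL=45/109 → turn +1·90°
n=4: pose=(1,-4,S); sL=9/10, sR=45/26; mL=-459/260, mR=-9/10; mL+mR=-693/260 → advance -1; mR−mL=45/52 → turn +1·90°
n=5: pose=(1,-3,E); sL=18/37, sR=90/113; mL=-3699/4181, mR=-18/37; mL+mR=-5733/4181 → advance -1; mR−mL=45/113 → turn +1·90°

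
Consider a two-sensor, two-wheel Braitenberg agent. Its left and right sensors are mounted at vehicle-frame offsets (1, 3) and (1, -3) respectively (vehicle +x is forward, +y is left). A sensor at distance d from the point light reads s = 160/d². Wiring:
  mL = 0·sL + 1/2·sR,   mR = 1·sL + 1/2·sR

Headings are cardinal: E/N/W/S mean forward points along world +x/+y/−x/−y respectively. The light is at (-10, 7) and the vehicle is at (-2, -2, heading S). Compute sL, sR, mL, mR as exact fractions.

160/221 32/25 16/25 7536/5525

left sensor world pos  = (1, -3); dL² = 221
right sensor world pos = (-5, -3); dR² = 125
sL = 160/221 = 160/221
sR = 160/125 = 32/25
mL = 0·sL + 1/2·sR = 16/25
mR = 1·sL + 1/2·sR = 7536/5525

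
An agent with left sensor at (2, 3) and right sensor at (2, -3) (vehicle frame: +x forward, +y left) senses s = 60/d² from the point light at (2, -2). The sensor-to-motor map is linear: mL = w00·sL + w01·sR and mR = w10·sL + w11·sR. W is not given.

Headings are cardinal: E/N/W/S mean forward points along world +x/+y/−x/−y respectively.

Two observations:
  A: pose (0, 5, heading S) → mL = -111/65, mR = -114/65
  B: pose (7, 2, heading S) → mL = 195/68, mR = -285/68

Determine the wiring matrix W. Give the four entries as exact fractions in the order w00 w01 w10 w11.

obs A: pose=(0,5,S) → sL=30/13, sR=6/5, mL=-111/65, mR=-114/65
obs B: pose=(7,2,S) → sL=15/17, sR=15/2, mL=195/68, mR=-285/68
sensor matrix S = [[30/13, 6/5], [15/17, 15/2]]; det S = 3591/221
solve [mL_A; mL_B] = S·[w00; w01] and [mR_A; mR_B] = S·[w10; w11]:
  w00 = -1, w01 = 1/2, w10 = -1/2, w11 = -1/2

-1 1/2 -1/2 -1/2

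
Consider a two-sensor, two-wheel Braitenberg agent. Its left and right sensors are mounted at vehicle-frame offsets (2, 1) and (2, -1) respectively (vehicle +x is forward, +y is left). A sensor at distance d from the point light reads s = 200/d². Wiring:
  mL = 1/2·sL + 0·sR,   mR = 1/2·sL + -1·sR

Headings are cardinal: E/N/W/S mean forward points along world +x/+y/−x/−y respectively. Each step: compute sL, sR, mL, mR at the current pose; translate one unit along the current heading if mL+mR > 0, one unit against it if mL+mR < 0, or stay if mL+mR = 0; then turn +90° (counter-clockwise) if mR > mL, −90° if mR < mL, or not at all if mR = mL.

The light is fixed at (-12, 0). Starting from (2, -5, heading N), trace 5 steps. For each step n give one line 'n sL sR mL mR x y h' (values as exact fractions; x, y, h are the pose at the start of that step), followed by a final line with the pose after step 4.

n=0: pose=(2,-5,N); sL=100/89, sR=100/117; mL=50/89, mR=-3050/10413; mL+mR=2800/10413 → advance +1; mR−mL=-100/117 → turn -1·90°
n=1: pose=(2,-4,E); sL=40/53, sR=200/281; mL=20/53, mR=-4980/14893; mL+mR=640/14893 → advance +1; mR−mL=-200/281 → turn -1·90°
n=2: pose=(3,-4,S); sL=50/73, sR=25/29; mL=25/73, mR=-1100/2117; mL+mR=-375/2117 → advance -1; mR−mL=-25/29 → turn -1·90°
n=3: pose=(3,-3,W); sL=40/37, sR=200/173; mL=20/37, mR=-3940/6401; mL+mR=-480/6401 → advance -1; mR−mL=-200/173 → turn -1·90°
n=4: pose=(4,-3,N); sL=100/113, sR=20/29; mL=50/113, mR=-810/3277; mL+mR=640/3277 → advance +1; mR−mL=-20/29 → turn -1·90°

0 100/89 100/117 50/89 -3050/10413 2 -5 N
1 40/53 200/281 20/53 -4980/14893 2 -4 E
2 50/73 25/29 25/73 -1100/2117 3 -4 S
3 40/37 200/173 20/37 -3940/6401 3 -3 W
4 100/113 20/29 50/113 -810/3277 4 -3 N
final 4 -2 E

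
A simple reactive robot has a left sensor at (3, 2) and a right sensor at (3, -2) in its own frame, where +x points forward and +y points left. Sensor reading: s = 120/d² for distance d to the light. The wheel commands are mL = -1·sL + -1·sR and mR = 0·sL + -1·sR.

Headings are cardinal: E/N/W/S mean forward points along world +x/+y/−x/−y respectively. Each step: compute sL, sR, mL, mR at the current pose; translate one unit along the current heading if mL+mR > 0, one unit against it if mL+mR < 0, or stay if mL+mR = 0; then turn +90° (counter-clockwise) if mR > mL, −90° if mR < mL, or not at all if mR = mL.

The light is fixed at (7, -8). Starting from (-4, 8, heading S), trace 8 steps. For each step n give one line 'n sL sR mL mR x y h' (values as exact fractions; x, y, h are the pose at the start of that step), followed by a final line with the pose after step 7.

n=0: pose=(-4,8,S); sL=12/25, sR=60/169; mL=-3528/4225, mR=-60/169; mL+mR=-5028/4225 → advance -1; mR−mL=12/25 → turn +1·90°
n=1: pose=(-4,9,E); sL=24/85, sR=120/289; mL=-1008/1445, mR=-120/289; mL+mR=-1608/1445 → advance -1; mR−mL=24/85 → turn +1·90°
n=2: pose=(-5,9,N); sL=30/149, sR=6/25; mL=-1644/3725, mR=-6/25; mL+mR=-2538/3725 → advance -1; mR−mL=30/149 → turn +1·90°
n=3: pose=(-5,8,W); sL=120/421, sR=40/183; mL=-38800/77043, mR=-40/183; mL+mR=-55640/77043 → advance -1; mR−mL=120/421 → turn +1·90°
n=4: pose=(-4,8,S); sL=12/25, sR=60/169; mL=-3528/4225, mR=-60/169; mL+mR=-5028/4225 → advance -1; mR−mL=12/25 → turn +1·90°
n=5: pose=(-4,9,E); sL=24/85, sR=120/289; mL=-1008/1445, mR=-120/289; mL+mR=-1608/1445 → advance -1; mR−mL=24/85 → turn +1·90°
n=6: pose=(-5,9,N); sL=30/149, sR=6/25; mL=-1644/3725, mR=-6/25; mL+mR=-2538/3725 → advance -1; mR−mL=30/149 → turn +1·90°
n=7: pose=(-5,8,W); sL=120/421, sR=40/183; mL=-38800/77043, mR=-40/183; mL+mR=-55640/77043 → advance -1; mR−mL=120/421 → turn +1·90°

0 12/25 60/169 -3528/4225 -60/169 -4 8 S
1 24/85 120/289 -1008/1445 -120/289 -4 9 E
2 30/149 6/25 -1644/3725 -6/25 -5 9 N
3 120/421 40/183 -38800/77043 -40/183 -5 8 W
4 12/25 60/169 -3528/4225 -60/169 -4 8 S
5 24/85 120/289 -1008/1445 -120/289 -4 9 E
6 30/149 6/25 -1644/3725 -6/25 -5 9 N
7 120/421 40/183 -38800/77043 -40/183 -5 8 W
final -4 8 S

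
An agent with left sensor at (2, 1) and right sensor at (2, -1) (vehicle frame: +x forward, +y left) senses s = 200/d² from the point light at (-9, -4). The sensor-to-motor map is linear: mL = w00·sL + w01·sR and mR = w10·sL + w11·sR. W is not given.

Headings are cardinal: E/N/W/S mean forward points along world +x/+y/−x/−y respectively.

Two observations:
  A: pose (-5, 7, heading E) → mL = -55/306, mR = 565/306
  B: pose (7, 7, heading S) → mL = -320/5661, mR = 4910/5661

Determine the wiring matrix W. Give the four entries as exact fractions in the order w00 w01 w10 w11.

1/2 -1/2 1 1/2

obs A: pose=(-5,7,E) → sL=10/9, sR=25/17, mL=-55/306, mR=565/306
obs B: pose=(7,7,S) → sL=20/37, sR=100/153, mL=-320/5661, mR=4910/5661
sensor matrix S = [[10/9, 25/17], [20/37, 100/153]]; det S = -3500/50949
solve [mL_A; mL_B] = S·[w00; w01] and [mR_A; mR_B] = S·[w10; w11]:
  w00 = 1/2, w01 = -1/2, w10 = 1, w11 = 1/2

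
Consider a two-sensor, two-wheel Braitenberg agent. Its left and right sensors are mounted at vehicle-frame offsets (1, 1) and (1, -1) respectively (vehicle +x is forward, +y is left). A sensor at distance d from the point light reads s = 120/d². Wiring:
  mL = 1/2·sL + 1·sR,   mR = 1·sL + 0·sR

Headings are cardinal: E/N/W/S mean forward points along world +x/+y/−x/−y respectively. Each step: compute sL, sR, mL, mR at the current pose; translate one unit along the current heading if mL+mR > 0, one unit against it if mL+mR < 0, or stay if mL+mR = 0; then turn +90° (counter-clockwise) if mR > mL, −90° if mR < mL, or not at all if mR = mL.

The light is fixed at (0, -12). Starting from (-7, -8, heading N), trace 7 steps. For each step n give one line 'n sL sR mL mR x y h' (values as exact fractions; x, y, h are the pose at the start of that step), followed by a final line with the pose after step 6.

0 120/89 120/61 14340/5429 120/89 -7 -8 N
1 5/3 30/13 245/78 5/3 -7 -7 E
2 120/41 24/13 1764/533 120/41 -6 -7 S
3 60/29 60/37 2850/1073 60/29 -6 -8 W
4 120/89 120/61 14340/5429 120/89 -7 -8 N
5 5/3 30/13 245/78 5/3 -7 -7 E
6 120/41 24/13 1764/533 120/41 -6 -7 S
final -6 -8 W

n=0: pose=(-7,-8,N); sL=120/89, sR=120/61; mL=14340/5429, mR=120/89; mL+mR=21660/5429 → advance +1; mR−mL=-7020/5429 → turn -1·90°
n=1: pose=(-7,-7,E); sL=5/3, sR=30/13; mL=245/78, mR=5/3; mL+mR=125/26 → advance +1; mR−mL=-115/78 → turn -1·90°
n=2: pose=(-6,-7,S); sL=120/41, sR=24/13; mL=1764/533, mR=120/41; mL+mR=3324/533 → advance +1; mR−mL=-204/533 → turn -1·90°
n=3: pose=(-6,-8,W); sL=60/29, sR=60/37; mL=2850/1073, mR=60/29; mL+mR=5070/1073 → advance +1; mR−mL=-630/1073 → turn -1·90°
n=4: pose=(-7,-8,N); sL=120/89, sR=120/61; mL=14340/5429, mR=120/89; mL+mR=21660/5429 → advance +1; mR−mL=-7020/5429 → turn -1·90°
n=5: pose=(-7,-7,E); sL=5/3, sR=30/13; mL=245/78, mR=5/3; mL+mR=125/26 → advance +1; mR−mL=-115/78 → turn -1·90°
n=6: pose=(-6,-7,S); sL=120/41, sR=24/13; mL=1764/533, mR=120/41; mL+mR=3324/533 → advance +1; mR−mL=-204/533 → turn -1·90°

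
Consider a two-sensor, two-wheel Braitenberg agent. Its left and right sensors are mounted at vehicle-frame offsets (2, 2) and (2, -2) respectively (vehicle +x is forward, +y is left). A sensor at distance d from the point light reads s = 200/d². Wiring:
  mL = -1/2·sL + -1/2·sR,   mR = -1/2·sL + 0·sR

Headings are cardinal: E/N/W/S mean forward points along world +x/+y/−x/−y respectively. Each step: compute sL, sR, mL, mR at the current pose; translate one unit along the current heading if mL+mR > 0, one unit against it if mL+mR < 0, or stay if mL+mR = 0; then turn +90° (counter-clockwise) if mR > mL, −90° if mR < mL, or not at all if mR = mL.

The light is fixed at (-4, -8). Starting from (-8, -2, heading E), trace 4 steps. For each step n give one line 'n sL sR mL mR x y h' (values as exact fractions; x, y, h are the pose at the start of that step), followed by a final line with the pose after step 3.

n=0: pose=(-8,-2,E); sL=50/17, sR=10; mL=-110/17, mR=-25/17; mL+mR=-135/17 → advance -1; mR−mL=5 → turn +1·90°
n=1: pose=(-9,-2,N); sL=200/113, sR=200/73; mL=-18600/8249, mR=-100/113; mL+mR=-25900/8249 → advance -1; mR−mL=100/73 → turn +1·90°
n=2: pose=(-9,-3,W); sL=100/29, sR=100/49; mL=-3900/1421, mR=-50/29; mL+mR=-6350/1421 → advance -1; mR−mL=50/49 → turn +1·90°
n=3: pose=(-8,-3,S); sL=200/13, sR=40/9; mL=-1160/117, mR=-100/13; mL+mR=-2060/117 → advance -1; mR−mL=20/9 → turn +1·90°

0 50/17 10 -110/17 -25/17 -8 -2 E
1 200/113 200/73 -18600/8249 -100/113 -9 -2 N
2 100/29 100/49 -3900/1421 -50/29 -9 -3 W
3 200/13 40/9 -1160/117 -100/13 -8 -3 S
final -8 -2 E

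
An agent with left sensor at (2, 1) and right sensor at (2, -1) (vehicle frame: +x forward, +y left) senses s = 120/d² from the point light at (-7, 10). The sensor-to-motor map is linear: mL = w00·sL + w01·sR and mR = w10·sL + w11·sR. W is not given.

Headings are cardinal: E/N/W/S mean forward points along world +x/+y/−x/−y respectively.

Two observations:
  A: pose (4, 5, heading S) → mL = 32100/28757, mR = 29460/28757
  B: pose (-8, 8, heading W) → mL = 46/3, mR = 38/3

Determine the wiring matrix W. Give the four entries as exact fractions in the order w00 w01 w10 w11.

1/2 1 1 1/2

obs A: pose=(4,5,S) → sL=120/193, sR=120/149, mL=32100/28757, mR=29460/28757
obs B: pose=(-8,8,W) → sL=20/3, sR=12, mL=46/3, mR=38/3
sensor matrix S = [[120/193, 120/149], [20/3, 12]]; det S = 60160/28757
solve [mL_A; mL_B] = S·[w00; w01] and [mR_A; mR_B] = S·[w10; w11]:
  w00 = 1/2, w01 = 1, w10 = 1, w11 = 1/2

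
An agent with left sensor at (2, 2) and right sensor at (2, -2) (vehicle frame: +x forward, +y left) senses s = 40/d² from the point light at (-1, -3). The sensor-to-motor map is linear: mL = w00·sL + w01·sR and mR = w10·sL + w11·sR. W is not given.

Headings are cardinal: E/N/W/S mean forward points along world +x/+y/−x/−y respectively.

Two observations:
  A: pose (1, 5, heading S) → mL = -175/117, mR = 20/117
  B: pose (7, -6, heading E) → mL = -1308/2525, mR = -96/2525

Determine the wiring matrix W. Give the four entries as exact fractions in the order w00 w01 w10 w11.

-1/2 -1 -1/2 1/2

obs A: pose=(1,5,S) → sL=10/13, sR=10/9, mL=-175/117, mR=20/117
obs B: pose=(7,-6,E) → sL=40/101, sR=8/25, mL=-1308/2525, mR=-96/2525
sensor matrix S = [[10/13, 10/9], [40/101, 8/25]]; det S = -11456/59085
solve [mL_A; mL_B] = S·[w00; w01] and [mR_A; mR_B] = S·[w10; w11]:
  w00 = -1/2, w01 = -1, w10 = -1/2, w11 = 1/2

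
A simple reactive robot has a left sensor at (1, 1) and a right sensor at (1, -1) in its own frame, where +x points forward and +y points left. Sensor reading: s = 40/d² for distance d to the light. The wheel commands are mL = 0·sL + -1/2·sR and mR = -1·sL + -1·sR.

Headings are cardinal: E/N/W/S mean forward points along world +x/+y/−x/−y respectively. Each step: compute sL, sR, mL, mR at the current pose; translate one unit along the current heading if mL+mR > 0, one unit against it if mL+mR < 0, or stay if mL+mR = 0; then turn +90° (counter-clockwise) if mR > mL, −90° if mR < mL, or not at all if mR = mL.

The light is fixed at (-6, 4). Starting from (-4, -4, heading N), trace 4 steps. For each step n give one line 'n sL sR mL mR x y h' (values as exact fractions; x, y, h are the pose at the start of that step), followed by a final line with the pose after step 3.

n=0: pose=(-4,-4,N); sL=4/5, sR=20/29; mL=-10/29, mR=-216/145; mL+mR=-266/145 → advance -1; mR−mL=-166/145 → turn -1·90°
n=1: pose=(-4,-5,E); sL=40/73, sR=40/109; mL=-20/109, mR=-7280/7957; mL+mR=-8740/7957 → advance -1; mR−mL=-5820/7957 → turn -1·90°
n=2: pose=(-5,-5,S); sL=5/13, sR=2/5; mL=-1/5, mR=-51/65; mL+mR=-64/65 → advance -1; mR−mL=-38/65 → turn -1·90°
n=3: pose=(-5,-4,W); sL=40/81, sR=40/49; mL=-20/49, mR=-5200/3969; mL+mR=-6820/3969 → advance -1; mR−mL=-3580/3969 → turn -1·90°

0 4/5 20/29 -10/29 -216/145 -4 -4 N
1 40/73 40/109 -20/109 -7280/7957 -4 -5 E
2 5/13 2/5 -1/5 -51/65 -5 -5 S
3 40/81 40/49 -20/49 -5200/3969 -5 -4 W
final -4 -4 N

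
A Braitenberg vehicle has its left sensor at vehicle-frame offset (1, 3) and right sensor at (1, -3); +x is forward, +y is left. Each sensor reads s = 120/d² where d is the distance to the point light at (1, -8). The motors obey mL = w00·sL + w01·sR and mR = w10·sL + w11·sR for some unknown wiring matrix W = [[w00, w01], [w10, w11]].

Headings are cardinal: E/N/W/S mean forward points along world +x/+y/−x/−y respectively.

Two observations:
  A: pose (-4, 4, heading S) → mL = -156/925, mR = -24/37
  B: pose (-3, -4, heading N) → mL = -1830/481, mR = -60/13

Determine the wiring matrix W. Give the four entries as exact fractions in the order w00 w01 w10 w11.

obs A: pose=(-4,4,S) → sL=24/25, sR=24/37, mL=-156/925, mR=-24/37
obs B: pose=(-3,-4,N) → sL=60/37, sR=60/13, mL=-1830/481, mR=-60/13
sensor matrix S = [[24/25, 24/37], [60/37, 60/13]]; det S = 300672/88985
solve [mL_A; mL_B] = S·[w00; w01] and [mR_A; mR_B] = S·[w10; w11]:
  w00 = 1/2, w01 = -1, w10 = 0, w11 = -1

1/2 -1 0 -1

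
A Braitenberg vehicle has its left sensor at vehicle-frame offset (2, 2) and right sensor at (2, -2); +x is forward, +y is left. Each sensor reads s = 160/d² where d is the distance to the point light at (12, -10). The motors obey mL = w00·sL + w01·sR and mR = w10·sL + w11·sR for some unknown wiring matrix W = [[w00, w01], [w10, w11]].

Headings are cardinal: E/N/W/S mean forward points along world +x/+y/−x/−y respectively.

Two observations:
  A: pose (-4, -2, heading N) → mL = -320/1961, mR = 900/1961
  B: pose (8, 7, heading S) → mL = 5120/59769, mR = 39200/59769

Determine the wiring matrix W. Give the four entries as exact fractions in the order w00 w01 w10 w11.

1 -1 1/2 1/2

obs A: pose=(-4,-2,N) → sL=20/53, sR=20/37, mL=-320/1961, mR=900/1961
obs B: pose=(8,7,S) → sL=160/229, sR=160/261, mL=5120/59769, mR=39200/59769
sensor matrix S = [[20/53, 20/37], [160/229, 160/261]]; det S = -17152000/117207009
solve [mL_A; mL_B] = S·[w00; w01] and [mR_A; mR_B] = S·[w10; w11]:
  w00 = 1, w01 = -1, w10 = 1/2, w11 = 1/2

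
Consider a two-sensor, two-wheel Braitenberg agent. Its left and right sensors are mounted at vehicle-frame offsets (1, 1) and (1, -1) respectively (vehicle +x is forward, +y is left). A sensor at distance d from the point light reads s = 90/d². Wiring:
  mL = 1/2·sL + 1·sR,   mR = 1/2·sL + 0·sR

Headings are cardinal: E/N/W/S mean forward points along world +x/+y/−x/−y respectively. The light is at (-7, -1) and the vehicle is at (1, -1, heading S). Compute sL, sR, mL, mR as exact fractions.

left sensor world pos  = (2, -2); dL² = 82
right sensor world pos = (0, -2); dR² = 50
sL = 90/82 = 45/41
sR = 90/50 = 9/5
mL = 1/2·sL + 1·sR = 963/410
mR = 1/2·sL + 0·sR = 45/82

45/41 9/5 963/410 45/82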